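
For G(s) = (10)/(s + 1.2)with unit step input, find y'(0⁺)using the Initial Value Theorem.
IVT: y'(0⁺) = lim_{s→∞} s²·Y(s) = lim_{s→∞} s·G(s).
deg(num) = 0, deg(den) = 1, relative degree = 1, so s·G(s) → (leading num)/(leading den) = 10/1 = 10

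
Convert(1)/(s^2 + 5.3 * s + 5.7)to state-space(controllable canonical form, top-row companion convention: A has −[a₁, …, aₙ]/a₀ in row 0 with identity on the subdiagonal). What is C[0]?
Reachable canonical form: C = numerator coefficients (right-aligned, zero-padded to length n).
num = 1, C = [[0, 1]].
C[0] = 0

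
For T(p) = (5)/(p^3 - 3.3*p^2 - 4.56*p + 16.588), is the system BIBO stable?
Denominator: p^3 - 3.3*p^2 - 4.56*p + 16.588 = (p - 2.9)(p + 2.2)(p - 2.6). Poles: -2.2, 2.6, 2.9. All Re(p)<0: No (unstable)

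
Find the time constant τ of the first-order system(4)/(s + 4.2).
First-order system: τ = -1/pole. Pole = -4.2. τ = -1/(-4.2) = 0.2381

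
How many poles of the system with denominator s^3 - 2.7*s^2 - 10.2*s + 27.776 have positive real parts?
s^3 - 2.7*s^2 - 10.2*s + 27.776 = (s - 2.8)(s - 3.1)(s + 3.2). Poles: -3.2, 2.8, 3.1. RHP poles (Re>0): 2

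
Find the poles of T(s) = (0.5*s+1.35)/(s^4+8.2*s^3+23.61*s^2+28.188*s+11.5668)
Set denominator = 0: s^4 + 8.2*s^3 + 23.61*s^2 + 28.188*s + 11.5668 = (s + 0.9)(s + 3.4)(s + 1.8)(s + 2.1) = 0 → Poles: -0.9, -1.8, -2.1, -3.4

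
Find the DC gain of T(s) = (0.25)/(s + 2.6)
DC gain = T(0) = num(0)/den(0) = 0.25/2.6 = 0.09615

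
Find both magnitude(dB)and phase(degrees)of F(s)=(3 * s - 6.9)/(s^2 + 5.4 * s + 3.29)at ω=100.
Substitute s = j*100: F(j100) = 0.00230457 - 0.0298854j.
|F| = 20*log₁₀(sqrt(Re²+Im²)) = -30.47 dB.
∠F = atan2(Im, Re) = -85.59°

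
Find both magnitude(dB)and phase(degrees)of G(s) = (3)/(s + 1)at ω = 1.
Substitute s = j*1: G(j1) = 1.5 - 1.5j.
|G| = 20*log₁₀(sqrt(Re²+Im²)) = 6.53 dB.
∠G = atan2(Im, Re) = -45.00°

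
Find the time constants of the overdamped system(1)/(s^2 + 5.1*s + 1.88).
Overdamped: real poles at -0.4, -4.7. τ = -1/pole → τ₁ = 2.5, τ₂ = 0.2128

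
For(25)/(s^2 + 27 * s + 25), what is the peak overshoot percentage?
Standard form: ωn²/(s²+2ζωn·s+ωn²) → ωn = 5, ζ = 2.7.
ζ ≥ 1, so the response is non-oscillatory: peak overshoot = 0%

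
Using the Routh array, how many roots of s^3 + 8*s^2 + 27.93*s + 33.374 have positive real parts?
Routh array:
s^3: [1, 27.93]; s^2: [8, 33.374]; s^1: [23.75825]; s^0: [33.374]
First column: [1, 8, 23.75825, 33.374]. Sign changes = RHP roots = 0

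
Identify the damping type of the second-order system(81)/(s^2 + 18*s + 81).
Standard form: ωn²/(s²+2ζωn·s+ωn²) gives ωn=9, ζ=1.
Critically damped (ζ = 1)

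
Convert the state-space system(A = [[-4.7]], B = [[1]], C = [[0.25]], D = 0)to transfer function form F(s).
F(s) = C(sI - A)⁻¹B + D.
Characteristic polynomial det(sI - A) = s + 4.7.
Numerator from C·adj(sI-A)·B + D·det(sI-A) = 0.25.
F(s) = (0.25)/(s + 4.7)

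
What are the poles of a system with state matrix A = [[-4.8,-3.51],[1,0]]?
Eigenvalues solve det(λI - A) = 0.
Characteristic polynomial: λ^2 + 4.8*λ + 3.51 = 0.
Factor: (λ + 0.9)(λ + 3.9) = 0.
Roots: -0.9, -3.9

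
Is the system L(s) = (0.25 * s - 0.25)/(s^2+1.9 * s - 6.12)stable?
Denominator: s^2 + 1.9*s - 6.12 = (s - 1.7)(s + 3.6). Poles: -3.6, 1.7. All Re(p)<0: No (unstable)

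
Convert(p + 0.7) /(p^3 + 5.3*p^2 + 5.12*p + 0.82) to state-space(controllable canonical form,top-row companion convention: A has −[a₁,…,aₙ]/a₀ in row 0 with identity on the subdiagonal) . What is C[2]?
Reachable canonical form: C = numerator coefficients (right-aligned, zero-padded to length n).
num = p + 0.7, C = [[0, 1, 0.7]].
C[2] = 0.7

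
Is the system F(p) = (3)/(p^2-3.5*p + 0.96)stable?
Denominator: p^2 - 3.5*p + 0.96 = (p - 3.2)(p - 0.3). Poles: 0.3, 3.2. All Re(p)<0: No (unstable)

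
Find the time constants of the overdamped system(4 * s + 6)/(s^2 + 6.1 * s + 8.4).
Overdamped: real poles at -2.1, -4. τ = -1/pole → τ₁ = 0.4762, τ₂ = 0.25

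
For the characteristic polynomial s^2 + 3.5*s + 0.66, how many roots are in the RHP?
s^2 + 3.5*s + 0.66 = (s + 0.2)(s + 3.3). Poles: -0.2, -3.3. RHP poles (Re>0): 0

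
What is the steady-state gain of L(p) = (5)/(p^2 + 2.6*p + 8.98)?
DC gain = L(0) = num(0)/den(0) = 5/8.98 = 0.5568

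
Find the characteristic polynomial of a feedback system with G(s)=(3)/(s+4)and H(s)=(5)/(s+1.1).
Characteristic poly = G_den * H_den + G_num * H_num = (s^2 + 5.1*s + 4.4) + (15) = s^2 + 5.1*s + 19.4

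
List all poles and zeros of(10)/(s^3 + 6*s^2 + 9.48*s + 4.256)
Set denominator = 0: s^3 + 6*s^2 + 9.48*s + 4.256 = (s + 0.8)(s + 3.8)(s + 1.4) = 0 → Poles: -0.8, -1.4, -3.8
Numerator is a nonzero constant (10) → Zeros: none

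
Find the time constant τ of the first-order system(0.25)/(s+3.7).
First-order system: τ = -1/pole. Pole = -3.7. τ = -1/(-3.7) = 0.2703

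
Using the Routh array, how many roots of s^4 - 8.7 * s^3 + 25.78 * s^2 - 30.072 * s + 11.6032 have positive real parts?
Routh array:
s^4: [1, 25.78, 11.6032]; s^3: [-8.7, -30.072]; s^2: [22.3234, 11.6032]; s^1: [-25.5499]; s^0: [11.6032]
First column: [1, -8.7, 22.3234, -25.5499, 11.6032]. Sign changes = RHP roots = 4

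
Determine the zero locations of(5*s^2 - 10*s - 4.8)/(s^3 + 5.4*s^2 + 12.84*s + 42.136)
Set numerator = 0: 5*s^2 - 10*s - 4.8 = 5*(s - 2.4)(s + 0.4) = 0 → Zeros: -0.4, 2.4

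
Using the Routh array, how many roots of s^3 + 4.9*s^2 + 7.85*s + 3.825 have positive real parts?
Routh array:
s^3: [1, 7.85]; s^2: [4.9, 3.825]; s^1: [7.06939]; s^0: [3.825]
First column: [1, 4.9, 7.06939, 3.825]. Sign changes = RHP roots = 0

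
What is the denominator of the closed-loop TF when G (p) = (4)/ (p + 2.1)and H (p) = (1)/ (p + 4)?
Characteristic poly = G_den * H_den + G_num * H_num = (p^2 + 6.1*p + 8.4) + (4) = p^2 + 6.1*p + 12.4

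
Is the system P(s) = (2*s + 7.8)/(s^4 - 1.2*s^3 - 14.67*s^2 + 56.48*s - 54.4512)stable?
Denominator: s^4 - 1.2*s^3 - 14.67*s^2 + 56.48*s - 54.4512 = (s - 1.6)(s + 4.8)(s^2 - 4.4*s + 7.09). Poles: -4.8, 1.6, 2.2 + 1.5j, 2.2 - 1.5j. All Re(p)<0: No (unstable)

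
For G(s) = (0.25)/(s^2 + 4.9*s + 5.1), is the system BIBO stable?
Denominator: s^2 + 4.9*s + 5.1 = (s + 3.4)(s + 1.5). Poles: -1.5, -3.4. All Re(p)<0: Yes (stable)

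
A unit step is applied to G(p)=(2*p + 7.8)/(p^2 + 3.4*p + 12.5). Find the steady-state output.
FVT: lim_{t→∞} y(t) = lim_{p→0} p*Y(p) where Y(p) = G(p)/p.
= lim_{p→0} G(p) = G(0) = num(0)/den(0) = 7.8/12.5 = 0.624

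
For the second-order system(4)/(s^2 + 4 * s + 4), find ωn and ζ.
Standard form: ωn²/(s²+2ζωn·s+ωn²).
const=4=ωn² → ωn=2, s coeff=4=2ζωn → ζ=1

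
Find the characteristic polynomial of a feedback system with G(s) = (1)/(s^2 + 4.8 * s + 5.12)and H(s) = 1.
Characteristic poly = G_den * H_den + G_num * H_num = (s^2 + 4.8*s + 5.12) + (1) = s^2 + 4.8*s + 6.12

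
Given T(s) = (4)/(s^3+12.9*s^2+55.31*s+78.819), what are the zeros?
Numerator is a nonzero constant (4) → Zeros: none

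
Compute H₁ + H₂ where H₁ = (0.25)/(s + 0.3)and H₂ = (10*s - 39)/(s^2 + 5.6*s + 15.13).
Parallel: H = H₁ + H₂ = (n₁·d₂ + n₂·d₁)/(d₁·d₂).
n₁·d₂ = 0.25*s^2 + 1.4*s + 3.7825. n₂·d₁ = 10*s^2 - 36*s - 11.7. Sum = 10.25*s^2 - 34.6*s - 7.9175. d₁·d₂ = s^3 + 5.9*s^2 + 16.81*s + 4.539.
H(s) = (10.25*s^2 - 34.6*s - 7.9175)/(s^3 + 5.9*s^2 + 16.81*s + 4.539)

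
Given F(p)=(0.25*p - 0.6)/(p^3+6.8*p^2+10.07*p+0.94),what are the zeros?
Set numerator = 0: 0.25*p - 0.6 = 0 → Zeros: 2.4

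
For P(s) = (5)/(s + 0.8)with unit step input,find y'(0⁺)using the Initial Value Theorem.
IVT: y'(0⁺) = lim_{s→∞} s²·Y(s) = lim_{s→∞} s·P(s).
deg(num) = 0, deg(den) = 1, relative degree = 1, so s·P(s) → (leading num)/(leading den) = 5/1 = 5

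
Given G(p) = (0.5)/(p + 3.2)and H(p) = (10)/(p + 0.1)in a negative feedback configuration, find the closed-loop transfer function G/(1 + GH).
Closed-loop T = G/(1+GH).
Numerator: G_num * H_den = 0.5*p + 0.05.
Denominator: G_den * H_den + G_num * H_num = (p^2 + 3.3*p + 0.32) + (5) = p^2 + 3.3*p + 5.32.
T(p) = (0.5*p + 0.05)/(p^2 + 3.3*p + 5.32)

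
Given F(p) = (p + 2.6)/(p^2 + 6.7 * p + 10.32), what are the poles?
Set denominator = 0: p^2 + 6.7*p + 10.32 = (p + 2.4)(p + 4.3) = 0 → Poles: -2.4, -4.3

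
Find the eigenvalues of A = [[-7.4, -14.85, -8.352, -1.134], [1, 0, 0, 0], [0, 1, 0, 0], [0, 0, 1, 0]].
Eigenvalues solve det(λI - A) = 0.
Characteristic polynomial: λ^4 + 7.4*λ^3 + 14.85*λ^2 + 8.352*λ + 1.134 = 0.
Factor: (λ + 0.2)(λ + 0.6)(λ + 4.5)(λ + 2.1) = 0.
Roots: -0.2, -0.6, -2.1, -4.5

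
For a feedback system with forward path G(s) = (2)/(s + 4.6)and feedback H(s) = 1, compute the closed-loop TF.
Closed-loop T = G/(1+GH).
Numerator: G_num * H_den = 2.
Denominator: G_den * H_den + G_num * H_num = (s + 4.6) + (2) = s + 6.6.
T(s) = (2)/(s + 6.6)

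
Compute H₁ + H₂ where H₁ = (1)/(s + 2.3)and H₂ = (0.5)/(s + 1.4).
Parallel: H = H₁ + H₂ = (n₁·d₂ + n₂·d₁)/(d₁·d₂).
n₁·d₂ = s + 1.4. n₂·d₁ = 0.5*s + 1.15. Sum = 1.5*s + 2.55. d₁·d₂ = s^2 + 3.7*s + 3.22.
H(s) = (1.5*s + 2.55)/(s^2 + 3.7*s + 3.22)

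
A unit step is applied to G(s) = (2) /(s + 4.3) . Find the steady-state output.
FVT: lim_{t→∞} y(t) = lim_{s→0} s*Y(s) where Y(s) = G(s)/s.
= lim_{s→0} G(s) = G(0) = num(0)/den(0) = 2/4.3 = 0.4651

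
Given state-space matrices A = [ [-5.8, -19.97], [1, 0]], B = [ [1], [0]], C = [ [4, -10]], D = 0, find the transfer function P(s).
P(s) = C(sI - A)⁻¹B + D.
Characteristic polynomial det(sI - A) = s^2 + 5.8*s + 19.97.
Numerator from C·adj(sI-A)·B + D·det(sI-A) = 4*s - 10.
P(s) = (4*s - 10)/(s^2 + 5.8*s + 19.97)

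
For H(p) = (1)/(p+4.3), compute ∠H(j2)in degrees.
Substitute p = j*2: H(j2) = 0.191196 - 0.0889284j.
∠H(j2) = atan2(Im, Re) = atan2(-0.0889284, 0.191196) = -24.94°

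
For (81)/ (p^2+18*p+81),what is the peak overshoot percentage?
Standard form: ωn²/(p²+2ζωn·p+ωn²) → ωn = 9, ζ = 1.
ζ ≥ 1, so the response is non-oscillatory: peak overshoot = 0%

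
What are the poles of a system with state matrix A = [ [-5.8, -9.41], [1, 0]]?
Eigenvalues solve det(λI - A) = 0.
Characteristic polynomial: λ^2 + 5.8*λ + 9.41 = 0.
Roots: -2.9 + 1j, -2.9 - 1j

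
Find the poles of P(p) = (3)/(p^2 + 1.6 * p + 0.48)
Set denominator = 0: p^2 + 1.6*p + 0.48 = (p + 0.4)(p + 1.2) = 0 → Poles: -0.4, -1.2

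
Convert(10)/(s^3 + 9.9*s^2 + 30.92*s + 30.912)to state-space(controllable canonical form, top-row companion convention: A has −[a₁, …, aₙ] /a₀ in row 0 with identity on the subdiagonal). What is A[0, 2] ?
Reachable canonical form for den = s^3 + 9.9*s^2 + 30.92*s + 30.912: top row of A = -[a₁,a₂,...,aₙ]/a₀, ones on the subdiagonal, zeros elsewhere.
A = [[-9.9, -30.92, -30.912], [1, 0, 0], [0, 1, 0]].
A[0,2] = -30.912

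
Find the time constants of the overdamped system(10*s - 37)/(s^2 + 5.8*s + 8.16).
Overdamped: real poles at -2.4, -3.4. τ = -1/pole → τ₁ = 0.4167, τ₂ = 0.2941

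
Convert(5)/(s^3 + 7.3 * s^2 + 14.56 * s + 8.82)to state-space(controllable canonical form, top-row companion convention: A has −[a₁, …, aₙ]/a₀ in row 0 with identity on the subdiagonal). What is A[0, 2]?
Reachable canonical form for den = s^3 + 7.3*s^2 + 14.56*s + 8.82: top row of A = -[a₁,a₂,...,aₙ]/a₀, ones on the subdiagonal, zeros elsewhere.
A = [[-7.3, -14.56, -8.82], [1, 0, 0], [0, 1, 0]].
A[0,2] = -8.82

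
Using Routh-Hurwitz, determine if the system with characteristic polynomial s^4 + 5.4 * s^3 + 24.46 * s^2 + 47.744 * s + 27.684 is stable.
Routh array:
s^4: [1, 24.46, 27.684]; s^3: [5.4, 47.744]; s^2: [15.6185, 27.684]; s^1: [38.1724]; s^0: [27.684]
First column: [1, 5.4, 15.6185, 38.1724, 27.684]. Sign changes = 0.
Yes, stable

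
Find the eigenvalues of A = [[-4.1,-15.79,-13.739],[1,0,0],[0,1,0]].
Eigenvalues solve det(λI - A) = 0.
Characteristic polynomial: λ^3 + 4.1*λ^2 + 15.79*λ + 13.739 = 0.
Factor: (λ + 1.1)(λ^2 + 3*λ + 12.49) = 0.
Roots: -1.1, -1.5 + 3.2j, -1.5 - 3.2j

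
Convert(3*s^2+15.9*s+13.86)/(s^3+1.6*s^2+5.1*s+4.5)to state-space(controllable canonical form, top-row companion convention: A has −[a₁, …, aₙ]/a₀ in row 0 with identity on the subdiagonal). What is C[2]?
Reachable canonical form: C = numerator coefficients (right-aligned, zero-padded to length n).
num = 3*s^2 + 15.9*s + 13.86, C = [[3, 15.9, 13.86]].
C[2] = 13.86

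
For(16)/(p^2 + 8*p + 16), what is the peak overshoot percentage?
Standard form: ωn²/(p²+2ζωn·p+ωn²) → ωn = 4, ζ = 1.
ζ ≥ 1, so the response is non-oscillatory: peak overshoot = 0%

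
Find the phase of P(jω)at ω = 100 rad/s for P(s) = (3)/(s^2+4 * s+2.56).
Substitute s = j*100: P(j100) = -0.000299597 - 1.1987e-05j.
∠P(j100) = atan2(Im, Re) = atan2(-1.1987e-05, -0.000299597) = -177.71°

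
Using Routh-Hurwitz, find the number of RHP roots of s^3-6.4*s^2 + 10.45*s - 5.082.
Routh array:
s^3: [1, 10.45]; s^2: [-6.4, -5.082]; s^1: [9.65594]; s^0: [-5.082]
First column: [1, -6.4, 9.65594, -5.082]. Sign changes = RHP roots = 3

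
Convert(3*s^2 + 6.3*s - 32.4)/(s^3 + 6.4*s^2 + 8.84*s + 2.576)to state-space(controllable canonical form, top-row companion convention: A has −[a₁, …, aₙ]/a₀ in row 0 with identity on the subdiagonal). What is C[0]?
Reachable canonical form: C = numerator coefficients (right-aligned, zero-padded to length n).
num = 3*s^2 + 6.3*s - 32.4, C = [[3, 6.3, -32.4]].
C[0] = 3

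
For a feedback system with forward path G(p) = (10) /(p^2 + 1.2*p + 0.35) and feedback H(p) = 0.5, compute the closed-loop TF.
Closed-loop T = G/(1+GH).
Numerator: G_num * H_den = 10.
Denominator: G_den * H_den + G_num * H_num = (p^2 + 1.2*p + 0.35) + (5) = p^2 + 1.2*p + 5.35.
T(p) = (10)/(p^2 + 1.2*p + 5.35)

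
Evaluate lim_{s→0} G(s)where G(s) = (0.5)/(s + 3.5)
DC gain = G(0) = num(0)/den(0) = 0.5/3.5 = 0.1429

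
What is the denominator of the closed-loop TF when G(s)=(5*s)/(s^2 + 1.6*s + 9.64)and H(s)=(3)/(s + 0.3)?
Characteristic poly = G_den * H_den + G_num * H_num = (s^3 + 1.9*s^2 + 10.12*s + 2.892) + (15*s) = s^3 + 1.9*s^2 + 25.12*s + 2.892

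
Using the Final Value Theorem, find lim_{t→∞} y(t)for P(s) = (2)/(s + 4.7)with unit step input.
FVT: lim_{t→∞} y(t) = lim_{s→0} s*Y(s) where Y(s) = P(s)/s.
= lim_{s→0} P(s) = P(0) = num(0)/den(0) = 2/4.7 = 0.4255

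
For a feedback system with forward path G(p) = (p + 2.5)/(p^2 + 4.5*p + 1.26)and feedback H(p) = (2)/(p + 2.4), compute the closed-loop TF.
Closed-loop T = G/(1+GH).
Numerator: G_num * H_den = p^2 + 4.9*p + 6.
Denominator: G_den * H_den + G_num * H_num = (p^3 + 6.9*p^2 + 12.06*p + 3.024) + (2*p + 5) = p^3 + 6.9*p^2 + 14.06*p + 8.024.
T(p) = (p^2 + 4.9*p + 6)/(p^3 + 6.9*p^2 + 14.06*p + 8.024)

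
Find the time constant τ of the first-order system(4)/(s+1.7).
First-order system: τ = -1/pole. Pole = -1.7. τ = -1/(-1.7) = 0.5882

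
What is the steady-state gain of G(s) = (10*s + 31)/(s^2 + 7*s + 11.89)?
DC gain = G(0) = num(0)/den(0) = 31/11.89 = 2.607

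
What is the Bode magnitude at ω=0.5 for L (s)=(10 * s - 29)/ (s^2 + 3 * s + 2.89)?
Substitute s = j*0.5: L(j0.5) = -7.49056 + 6.14994j.
|L(j0.5)| = sqrt(Re² + Im²) = 9.692.
20*log₁₀(9.692) = 19.73 dB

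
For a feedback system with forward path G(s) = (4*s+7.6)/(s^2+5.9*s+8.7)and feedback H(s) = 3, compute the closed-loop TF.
Closed-loop T = G/(1+GH).
Numerator: G_num * H_den = 4*s + 7.6.
Denominator: G_den * H_den + G_num * H_num = (s^2 + 5.9*s + 8.7) + (12*s + 22.8) = s^2 + 17.9*s + 31.5.
T(s) = (4*s + 7.6)/(s^2 + 17.9*s + 31.5)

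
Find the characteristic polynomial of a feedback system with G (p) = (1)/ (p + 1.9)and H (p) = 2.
Characteristic poly = G_den * H_den + G_num * H_num = (p + 1.9) + (2) = p + 3.9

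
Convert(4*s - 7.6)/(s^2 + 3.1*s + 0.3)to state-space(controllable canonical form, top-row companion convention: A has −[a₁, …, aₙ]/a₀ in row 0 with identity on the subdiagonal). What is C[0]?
Reachable canonical form: C = numerator coefficients (right-aligned, zero-padded to length n).
num = 4*s - 7.6, C = [[4, -7.6]].
C[0] = 4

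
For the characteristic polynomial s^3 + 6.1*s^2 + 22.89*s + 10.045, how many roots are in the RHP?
s^3 + 6.1*s^2 + 22.89*s + 10.045 = (s + 0.5)(s^2 + 5.6*s + 20.09). Poles: -0.5, -2.8 + 3.5j, -2.8 - 3.5j. RHP poles (Re>0): 0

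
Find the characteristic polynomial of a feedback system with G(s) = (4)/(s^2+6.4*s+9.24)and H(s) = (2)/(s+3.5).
Characteristic poly = G_den * H_den + G_num * H_num = (s^3 + 9.9*s^2 + 31.64*s + 32.34) + (8) = s^3 + 9.9*s^2 + 31.64*s + 40.34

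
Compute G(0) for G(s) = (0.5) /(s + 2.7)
DC gain = G(0) = num(0)/den(0) = 0.5/2.7 = 0.1852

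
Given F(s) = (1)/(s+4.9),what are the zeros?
Numerator is a nonzero constant (1) → Zeros: none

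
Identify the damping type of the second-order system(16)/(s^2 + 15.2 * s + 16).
Standard form: ωn²/(s²+2ζωn·s+ωn²) gives ωn=4, ζ=1.9.
Overdamped (ζ = 1.9 > 1)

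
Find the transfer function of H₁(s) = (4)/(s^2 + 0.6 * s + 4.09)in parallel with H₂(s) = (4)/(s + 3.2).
Parallel: H = H₁ + H₂ = (n₁·d₂ + n₂·d₁)/(d₁·d₂).
n₁·d₂ = 4*s + 12.8. n₂·d₁ = 4*s^2 + 2.4*s + 16.36. Sum = 4*s^2 + 6.4*s + 29.16. d₁·d₂ = s^3 + 3.8*s^2 + 6.01*s + 13.088.
H(s) = (4*s^2 + 6.4*s + 29.16)/(s^3 + 3.8*s^2 + 6.01*s + 13.088)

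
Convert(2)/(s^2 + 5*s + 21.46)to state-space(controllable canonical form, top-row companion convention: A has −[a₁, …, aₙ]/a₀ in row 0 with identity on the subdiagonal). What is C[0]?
Reachable canonical form: C = numerator coefficients (right-aligned, zero-padded to length n).
num = 2, C = [[0, 2]].
C[0] = 0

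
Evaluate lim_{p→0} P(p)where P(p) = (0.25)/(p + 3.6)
DC gain = P(0) = num(0)/den(0) = 0.25/3.6 = 0.06944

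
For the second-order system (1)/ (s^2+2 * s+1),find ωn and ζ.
Standard form: ωn²/(s²+2ζωn·s+ωn²).
const=1=ωn² → ωn=1, s coeff=2=2ζωn → ζ=1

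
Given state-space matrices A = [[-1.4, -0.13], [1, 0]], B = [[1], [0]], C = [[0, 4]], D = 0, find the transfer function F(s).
F(s) = C(sI - A)⁻¹B + D.
Characteristic polynomial det(sI - A) = s^2 + 1.4*s + 0.13.
Numerator from C·adj(sI-A)·B + D·det(sI-A) = 4.
F(s) = (4)/(s^2 + 1.4*s + 0.13)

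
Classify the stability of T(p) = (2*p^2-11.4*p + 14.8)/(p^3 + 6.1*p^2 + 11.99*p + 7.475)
Denominator: p^3 + 6.1*p^2 + 11.99*p + 7.475 = (p + 2.3)(p + 2.5)(p + 1.3). Poles: -1.3, -2.3, -2.5. Stable (all poles in LHP)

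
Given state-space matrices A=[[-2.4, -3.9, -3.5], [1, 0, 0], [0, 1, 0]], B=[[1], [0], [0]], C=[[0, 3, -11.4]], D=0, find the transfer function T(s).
T(s) = C(sI - A)⁻¹B + D.
Characteristic polynomial det(sI - A) = s^3 + 2.4*s^2 + 3.9*s + 3.5.
Numerator from C·adj(sI-A)·B + D·det(sI-A) = 3*s - 11.4.
T(s) = (3*s - 11.4)/(s^3 + 2.4*s^2 + 3.9*s + 3.5)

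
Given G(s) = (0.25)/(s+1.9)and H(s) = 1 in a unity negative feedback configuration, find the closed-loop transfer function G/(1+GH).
Closed-loop T = G/(1+GH).
Numerator: G_num * H_den = 0.25.
Denominator: G_den * H_den + G_num * H_num = (s + 1.9) + (0.25) = s + 2.15.
T(s) = (0.25)/(s + 2.15)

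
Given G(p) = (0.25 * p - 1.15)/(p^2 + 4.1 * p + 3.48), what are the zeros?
Set numerator = 0: 0.25*p - 1.15 = 0 → Zeros: 4.6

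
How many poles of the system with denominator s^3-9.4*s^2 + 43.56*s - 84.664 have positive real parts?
s^3 - 9.4*s^2 + 43.56*s - 84.664 = (s - 3.8)(s^2 - 5.6*s + 22.28). Poles: 2.8 + 3.8j, 2.8 - 3.8j, 3.8. RHP poles (Re>0): 3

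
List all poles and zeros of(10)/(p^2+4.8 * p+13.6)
Set denominator = 0: p^2 + 4.8*p + 13.6 = 0 → Poles: -2.4 + 2.8j, -2.4 - 2.8j
Numerator is a nonzero constant (10) → Zeros: none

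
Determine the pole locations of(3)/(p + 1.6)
Set denominator = 0: p + 1.6 = 0 → Poles: -1.6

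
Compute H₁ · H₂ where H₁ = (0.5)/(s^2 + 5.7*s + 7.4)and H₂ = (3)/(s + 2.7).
Series: H = H₁ · H₂ = (n₁·n₂)/(d₁·d₂).
Num: n₁·n₂ = 1.5. Den: d₁·d₂ = s^3 + 8.4*s^2 + 22.79*s + 19.98.
H(s) = (1.5)/(s^3 + 8.4*s^2 + 22.79*s + 19.98)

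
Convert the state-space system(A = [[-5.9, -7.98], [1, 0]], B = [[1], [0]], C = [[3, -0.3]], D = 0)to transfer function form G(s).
G(s) = C(sI - A)⁻¹B + D.
Characteristic polynomial det(sI - A) = s^2 + 5.9*s + 7.98.
Numerator from C·adj(sI-A)·B + D·det(sI-A) = 3*s - 0.3.
G(s) = (3*s - 0.3)/(s^2 + 5.9*s + 7.98)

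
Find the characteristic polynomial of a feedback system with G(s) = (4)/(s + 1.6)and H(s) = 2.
Characteristic poly = G_den * H_den + G_num * H_num = (s + 1.6) + (8) = s + 9.6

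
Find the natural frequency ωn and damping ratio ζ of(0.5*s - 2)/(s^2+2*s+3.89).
Underdamped: complex pole -1 + 1.7j. ωn = |pole| = 1.972, ζ = -Re(pole)/ωn = 0.507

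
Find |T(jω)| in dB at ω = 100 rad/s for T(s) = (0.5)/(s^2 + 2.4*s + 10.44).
Substitute s = j*100: T(j100) = -5.00234e-05 - 1.20182e-06j.
|T(j100)| = sqrt(Re² + Im²) = 5.004e-05.
20*log₁₀(5.004e-05) = -86.01 dB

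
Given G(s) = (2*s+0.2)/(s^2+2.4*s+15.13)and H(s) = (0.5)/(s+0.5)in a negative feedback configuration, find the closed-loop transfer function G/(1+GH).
Closed-loop T = G/(1+GH).
Numerator: G_num * H_den = 2*s^2 + 1.2*s + 0.1.
Denominator: G_den * H_den + G_num * H_num = (s^3 + 2.9*s^2 + 16.33*s + 7.565) + (s + 0.1) = s^3 + 2.9*s^2 + 17.33*s + 7.665.
T(s) = (2*s^2 + 1.2*s + 0.1)/(s^3 + 2.9*s^2 + 17.33*s + 7.665)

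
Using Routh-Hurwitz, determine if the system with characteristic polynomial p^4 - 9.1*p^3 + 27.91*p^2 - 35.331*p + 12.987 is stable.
Routh array:
p^4: [1, 27.91, 12.987]; p^3: [-9.1, -35.331]; p^2: [24.0275, 12.987]; p^1: [-30.4124]; p^0: [12.987]
First column: [1, -9.1, 24.0275, -30.4124, 12.987]. Sign changes = 4.
No, unstable (4 RHP root(s))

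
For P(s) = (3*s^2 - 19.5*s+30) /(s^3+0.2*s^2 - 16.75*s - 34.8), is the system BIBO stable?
Denominator: s^3 + 0.2*s^2 - 16.75*s - 34.8 = (s - 4.8)(s^2 + 5*s + 7.25). Poles: -2.5 + 1j, -2.5 - 1j, 4.8. All Re(p)<0: No (unstable)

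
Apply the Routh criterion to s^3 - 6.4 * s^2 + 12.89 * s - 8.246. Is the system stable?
Routh array:
s^3: [1, 12.89]; s^2: [-6.4, -8.246]; s^1: [11.6016]; s^0: [-8.246]
First column: [1, -6.4, 11.6016, -8.246]. Sign changes = 3.
No, unstable (3 RHP root(s))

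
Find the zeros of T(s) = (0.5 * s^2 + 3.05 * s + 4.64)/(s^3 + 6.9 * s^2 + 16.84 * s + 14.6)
Set numerator = 0: 0.5*s^2 + 3.05*s + 4.64 = 0.5*(s + 2.9)(s + 3.2) = 0 → Zeros: -2.9, -3.2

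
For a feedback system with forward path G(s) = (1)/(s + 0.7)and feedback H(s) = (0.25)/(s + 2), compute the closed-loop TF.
Closed-loop T = G/(1+GH).
Numerator: G_num * H_den = s + 2.
Denominator: G_den * H_den + G_num * H_num = (s^2 + 2.7*s + 1.4) + (0.25) = s^2 + 2.7*s + 1.65.
T(s) = (s + 2)/(s^2 + 2.7*s + 1.65)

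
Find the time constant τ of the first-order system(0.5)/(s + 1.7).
First-order system: τ = -1/pole. Pole = -1.7. τ = -1/(-1.7) = 0.5882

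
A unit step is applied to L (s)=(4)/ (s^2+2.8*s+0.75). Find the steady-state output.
FVT: lim_{t→∞} y(t) = lim_{s→0} s*Y(s) where Y(s) = L(s)/s.
= lim_{s→0} L(s) = L(0) = num(0)/den(0) = 4/0.75 = 5.333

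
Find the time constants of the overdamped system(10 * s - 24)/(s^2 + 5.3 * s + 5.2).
Overdamped: real poles at -4, -1.3. τ = -1/pole → τ₁ = 0.25, τ₂ = 0.7692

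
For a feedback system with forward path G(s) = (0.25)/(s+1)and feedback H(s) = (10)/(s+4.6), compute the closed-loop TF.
Closed-loop T = G/(1+GH).
Numerator: G_num * H_den = 0.25*s + 1.15.
Denominator: G_den * H_den + G_num * H_num = (s^2 + 5.6*s + 4.6) + (2.5) = s^2 + 5.6*s + 7.1.
T(s) = (0.25*s + 1.15)/(s^2 + 5.6*s + 7.1)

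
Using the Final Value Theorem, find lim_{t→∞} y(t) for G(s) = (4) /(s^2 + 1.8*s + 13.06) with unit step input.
FVT: lim_{t→∞} y(t) = lim_{s→0} s*Y(s) where Y(s) = G(s)/s.
= lim_{s→0} G(s) = G(0) = num(0)/den(0) = 4/13.06 = 0.3063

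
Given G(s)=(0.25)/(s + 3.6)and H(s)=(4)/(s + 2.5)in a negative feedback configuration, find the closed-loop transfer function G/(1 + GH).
Closed-loop T = G/(1+GH).
Numerator: G_num * H_den = 0.25*s + 0.625.
Denominator: G_den * H_den + G_num * H_num = (s^2 + 6.1*s + 9) + (1) = s^2 + 6.1*s + 10.
T(s) = (0.25*s + 0.625)/(s^2 + 6.1*s + 10)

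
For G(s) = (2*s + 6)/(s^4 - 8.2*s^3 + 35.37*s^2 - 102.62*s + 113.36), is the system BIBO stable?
Denominator: s^4 - 8.2*s^3 + 35.37*s^2 - 102.62*s + 113.36 = (s - 2)(s - 4)(s^2 - 2.2*s + 14.17). Poles: 1.1 + 3.6j, 1.1 - 3.6j, 2, 4. All Re(p)<0: No (unstable)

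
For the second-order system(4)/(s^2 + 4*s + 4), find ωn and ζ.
Standard form: ωn²/(s²+2ζωn·s+ωn²).
const=4=ωn² → ωn=2, s coeff=4=2ζωn → ζ=1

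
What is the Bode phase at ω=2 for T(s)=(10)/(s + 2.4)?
Substitute s = j*2: T(j2) = 2.45902 - 2.04918j.
∠T(j2) = atan2(Im, Re) = atan2(-2.04918, 2.45902) = -39.81°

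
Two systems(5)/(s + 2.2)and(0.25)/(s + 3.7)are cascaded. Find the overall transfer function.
Series: H = H₁ · H₂ = (n₁·n₂)/(d₁·d₂).
Num: n₁·n₂ = 1.25. Den: d₁·d₂ = s^2 + 5.9*s + 8.14.
H(s) = (1.25)/(s^2 + 5.9*s + 8.14)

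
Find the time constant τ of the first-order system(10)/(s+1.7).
First-order system: τ = -1/pole. Pole = -1.7. τ = -1/(-1.7) = 0.5882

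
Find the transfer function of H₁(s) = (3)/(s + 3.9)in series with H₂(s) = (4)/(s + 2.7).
Series: H = H₁ · H₂ = (n₁·n₂)/(d₁·d₂).
Num: n₁·n₂ = 12. Den: d₁·d₂ = s^2 + 6.6*s + 10.53.
H(s) = (12)/(s^2 + 6.6*s + 10.53)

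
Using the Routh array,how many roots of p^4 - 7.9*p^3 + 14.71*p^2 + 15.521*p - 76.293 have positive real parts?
Routh array:
p^4: [1, 14.71, -76.293]; p^3: [-7.9, 15.521]; p^2: [16.6747, -76.293]; p^1: [-20.6245]; p^0: [-76.293]
First column: [1, -7.9, 16.6747, -20.6245, -76.293]. Sign changes = RHP roots = 3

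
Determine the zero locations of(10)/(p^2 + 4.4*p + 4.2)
Numerator is a nonzero constant (10) → Zeros: none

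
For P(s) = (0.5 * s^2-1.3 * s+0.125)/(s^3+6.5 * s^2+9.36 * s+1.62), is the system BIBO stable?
Denominator: s^3 + 6.5*s^2 + 9.36*s + 1.62 = (s + 1.8)(s + 4.5)(s + 0.2). Poles: -0.2, -1.8, -4.5. All Re(p)<0: Yes (stable)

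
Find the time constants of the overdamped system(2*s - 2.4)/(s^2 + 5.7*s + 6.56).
Overdamped: real poles at -1.6, -4.1. τ = -1/pole → τ₁ = 0.625, τ₂ = 0.2439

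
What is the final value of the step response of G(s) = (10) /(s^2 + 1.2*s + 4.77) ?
FVT: lim_{t→∞} y(t) = lim_{s→0} s*Y(s) where Y(s) = G(s)/s.
= lim_{s→0} G(s) = G(0) = num(0)/den(0) = 10/4.77 = 2.096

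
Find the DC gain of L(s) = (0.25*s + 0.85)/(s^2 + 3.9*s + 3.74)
DC gain = L(0) = num(0)/den(0) = 0.85/3.74 = 0.2273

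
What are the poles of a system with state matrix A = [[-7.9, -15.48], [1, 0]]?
Eigenvalues solve det(λI - A) = 0.
Characteristic polynomial: λ^2 + 7.9*λ + 15.48 = 0.
Factor: (λ + 4.3)(λ + 3.6) = 0.
Roots: -3.6, -4.3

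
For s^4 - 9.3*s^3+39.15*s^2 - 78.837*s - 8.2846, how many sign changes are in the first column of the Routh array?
Routh array:
s^4: [1, 39.15, -8.2846]; s^3: [-9.3, -78.837]; s^2: [30.6729, -8.2846]; s^1: [-81.3489]; s^0: [-8.2846]
First column: [1, -9.3, 30.6729, -81.3489, -8.2846]. Sign changes = 3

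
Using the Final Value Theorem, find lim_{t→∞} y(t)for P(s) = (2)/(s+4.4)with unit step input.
FVT: lim_{t→∞} y(t) = lim_{s→0} s*Y(s) where Y(s) = P(s)/s.
= lim_{s→0} P(s) = P(0) = num(0)/den(0) = 2/4.4 = 0.4545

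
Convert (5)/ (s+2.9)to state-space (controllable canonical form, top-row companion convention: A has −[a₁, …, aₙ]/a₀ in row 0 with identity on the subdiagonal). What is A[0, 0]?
Reachable canonical form for den = s + 2.9: top row of A = -[a₁,a₂,...,aₙ]/a₀, ones on the subdiagonal, zeros elsewhere.
A = [[-2.9]].
A[0,0] = -2.9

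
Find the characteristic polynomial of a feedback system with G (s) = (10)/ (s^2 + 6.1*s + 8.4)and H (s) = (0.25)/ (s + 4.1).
Characteristic poly = G_den * H_den + G_num * H_num = (s^3 + 10.2*s^2 + 33.41*s + 34.44) + (2.5) = s^3 + 10.2*s^2 + 33.41*s + 36.94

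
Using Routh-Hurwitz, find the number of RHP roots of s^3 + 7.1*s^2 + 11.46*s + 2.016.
Routh array:
s^3: [1, 11.46]; s^2: [7.1, 2.016]; s^1: [11.1761]; s^0: [2.016]
First column: [1, 7.1, 11.1761, 2.016]. Sign changes = RHP roots = 0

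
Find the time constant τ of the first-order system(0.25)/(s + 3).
First-order system: τ = -1/pole. Pole = -3. τ = -1/(-3) = 0.3333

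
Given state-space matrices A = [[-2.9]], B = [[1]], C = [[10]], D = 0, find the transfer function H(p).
H(p) = C(pI - A)⁻¹B + D.
Characteristic polynomial det(pI - A) = p + 2.9.
Numerator from C·adj(pI-A)·B + D·det(pI-A) = 10.
H(p) = (10)/(p + 2.9)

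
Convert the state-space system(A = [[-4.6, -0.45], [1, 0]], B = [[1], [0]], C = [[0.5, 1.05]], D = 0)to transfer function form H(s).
H(s) = C(sI - A)⁻¹B + D.
Characteristic polynomial det(sI - A) = s^2 + 4.6*s + 0.45.
Numerator from C·adj(sI-A)·B + D·det(sI-A) = 0.5*s + 1.05.
H(s) = (0.5*s + 1.05)/(s^2 + 4.6*s + 0.45)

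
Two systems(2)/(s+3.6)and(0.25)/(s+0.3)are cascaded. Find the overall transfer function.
Series: H = H₁ · H₂ = (n₁·n₂)/(d₁·d₂).
Num: n₁·n₂ = 0.5. Den: d₁·d₂ = s^2 + 3.9*s + 1.08.
H(s) = (0.5)/(s^2 + 3.9*s + 1.08)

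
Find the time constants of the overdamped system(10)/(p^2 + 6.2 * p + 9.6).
Overdamped: real poles at -3, -3.2. τ = -1/pole → τ₁ = 0.3333, τ₂ = 0.3125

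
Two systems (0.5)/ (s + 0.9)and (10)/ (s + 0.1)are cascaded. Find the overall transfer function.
Series: H = H₁ · H₂ = (n₁·n₂)/(d₁·d₂).
Num: n₁·n₂ = 5. Den: d₁·d₂ = s^2 + s + 0.09.
H(s) = (5)/(s^2 + s + 0.09)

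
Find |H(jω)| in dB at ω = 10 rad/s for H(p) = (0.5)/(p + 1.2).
Substitute p = j*10: H(j10) = 0.00591483 - 0.0492902j.
|H(j10)| = sqrt(Re² + Im²) = 0.04964.
20*log₁₀(0.04964) = -26.08 dB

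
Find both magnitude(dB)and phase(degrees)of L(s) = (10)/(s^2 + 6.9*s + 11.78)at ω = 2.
Substitute s = j*2: L(j2) = 0.309999 - 0.54987j.
|L| = 20*log₁₀(sqrt(Re²+Im²)) = -4.00 dB.
∠L = atan2(Im, Re) = -60.59°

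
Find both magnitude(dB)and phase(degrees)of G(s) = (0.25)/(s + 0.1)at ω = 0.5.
Substitute s = j*0.5: G(j0.5) = 0.0961538 - 0.480769j.
|G| = 20*log₁₀(sqrt(Re²+Im²)) = -6.19 dB.
∠G = atan2(Im, Re) = -78.69°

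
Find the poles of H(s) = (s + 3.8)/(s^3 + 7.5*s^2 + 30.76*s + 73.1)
Set denominator = 0: s^3 + 7.5*s^2 + 30.76*s + 73.1 = (s + 4.3)(s^2 + 3.2*s + 17) = 0 → Poles: -1.6 + 3.8j, -1.6 - 3.8j, -4.3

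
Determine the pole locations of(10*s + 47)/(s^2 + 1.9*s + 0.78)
Set denominator = 0: s^2 + 1.9*s + 0.78 = (s + 1.3)(s + 0.6) = 0 → Poles: -0.6, -1.3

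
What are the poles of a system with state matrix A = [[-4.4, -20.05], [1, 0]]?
Eigenvalues solve det(λI - A) = 0.
Characteristic polynomial: λ^2 + 4.4*λ + 20.05 = 0.
Roots: -2.2 + 3.9j, -2.2 - 3.9j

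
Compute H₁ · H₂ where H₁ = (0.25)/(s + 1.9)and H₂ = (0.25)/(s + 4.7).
Series: H = H₁ · H₂ = (n₁·n₂)/(d₁·d₂).
Num: n₁·n₂ = 0.0625. Den: d₁·d₂ = s^2 + 6.6*s + 8.93.
H(s) = (0.0625)/(s^2 + 6.6*s + 8.93)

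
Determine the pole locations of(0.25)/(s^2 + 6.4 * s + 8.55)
Set denominator = 0: s^2 + 6.4*s + 8.55 = (s + 1.9)(s + 4.5) = 0 → Poles: -1.9, -4.5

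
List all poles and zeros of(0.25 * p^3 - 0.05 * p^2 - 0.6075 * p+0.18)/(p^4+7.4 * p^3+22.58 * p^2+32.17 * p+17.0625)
Set denominator = 0: p^4 + 7.4*p^3 + 22.58*p^2 + 32.17*p + 17.0625 = (p + 2.1)(p + 1.3)(p^2 + 4*p + 6.25) = 0 → Poles: -1.3, -2 + 1.5j, -2 - 1.5j, -2.1
Set numerator = 0: 0.25*p^3 - 0.05*p^2 - 0.6075*p + 0.18 = 0.25*(p - 1.5)(p + 1.6)(p - 0.3) = 0 → Zeros: -1.6, 0.3, 1.5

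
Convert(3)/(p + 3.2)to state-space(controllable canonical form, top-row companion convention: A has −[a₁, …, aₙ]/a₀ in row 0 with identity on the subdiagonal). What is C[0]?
Reachable canonical form: C = numerator coefficients (right-aligned, zero-padded to length n).
num = 3, C = [[3]].
C[0] = 3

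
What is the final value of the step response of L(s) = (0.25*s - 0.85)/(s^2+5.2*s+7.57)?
FVT: lim_{t→∞} y(t) = lim_{s→0} s*Y(s) where Y(s) = L(s)/s.
= lim_{s→0} L(s) = L(0) = num(0)/den(0) = -0.85/7.57 = -0.1123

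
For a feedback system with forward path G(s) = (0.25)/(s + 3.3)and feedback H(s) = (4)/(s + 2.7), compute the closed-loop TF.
Closed-loop T = G/(1+GH).
Numerator: G_num * H_den = 0.25*s + 0.675.
Denominator: G_den * H_den + G_num * H_num = (s^2 + 6*s + 8.91) + (1) = s^2 + 6*s + 9.91.
T(s) = (0.25*s + 0.675)/(s^2 + 6*s + 9.91)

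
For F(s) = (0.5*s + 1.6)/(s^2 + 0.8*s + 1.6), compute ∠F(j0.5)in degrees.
Substitute s = j*0.5: F(j0.5) = 1.13997 - 0.152585j.
∠F(j0.5) = atan2(Im, Re) = atan2(-0.152585, 1.13997) = -7.62°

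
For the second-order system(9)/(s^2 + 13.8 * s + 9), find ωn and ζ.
Standard form: ωn²/(s²+2ζωn·s+ωn²).
const=9=ωn² → ωn=3, s coeff=13.8=2ζωn → ζ=2.3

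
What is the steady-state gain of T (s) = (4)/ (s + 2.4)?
DC gain = T(0) = num(0)/den(0) = 4/2.4 = 1.667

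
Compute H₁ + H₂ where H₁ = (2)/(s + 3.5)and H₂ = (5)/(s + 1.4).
Parallel: H = H₁ + H₂ = (n₁·d₂ + n₂·d₁)/(d₁·d₂).
n₁·d₂ = 2*s + 2.8. n₂·d₁ = 5*s + 17.5. Sum = 7*s + 20.3. d₁·d₂ = s^2 + 4.9*s + 4.9.
H(s) = (7*s + 20.3)/(s^2 + 4.9*s + 4.9)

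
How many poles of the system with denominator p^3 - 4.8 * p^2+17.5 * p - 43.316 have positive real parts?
p^3 - 4.8*p^2 + 17.5*p - 43.316 = (p - 3.4)(p^2 - 1.4*p + 12.74). Poles: 0.7 + 3.5j, 0.7 - 3.5j, 3.4. RHP poles (Re>0): 3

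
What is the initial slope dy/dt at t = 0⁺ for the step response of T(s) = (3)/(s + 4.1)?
IVT: y'(0⁺) = lim_{s→∞} s²·Y(s) = lim_{s→∞} s·T(s).
deg(num) = 0, deg(den) = 1, relative degree = 1, so s·T(s) → (leading num)/(leading den) = 3/1 = 3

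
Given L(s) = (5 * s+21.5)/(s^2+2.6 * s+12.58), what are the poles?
Set denominator = 0: s^2 + 2.6*s + 12.58 = 0 → Poles: -1.3 + 3.3j, -1.3 - 3.3j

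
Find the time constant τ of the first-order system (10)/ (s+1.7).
First-order system: τ = -1/pole. Pole = -1.7. τ = -1/(-1.7) = 0.5882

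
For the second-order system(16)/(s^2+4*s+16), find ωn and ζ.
Standard form: ωn²/(s²+2ζωn·s+ωn²).
const=16=ωn² → ωn=4, s coeff=4=2ζωn → ζ=0.5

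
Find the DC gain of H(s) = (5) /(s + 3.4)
DC gain = H(0) = num(0)/den(0) = 5/3.4 = 1.471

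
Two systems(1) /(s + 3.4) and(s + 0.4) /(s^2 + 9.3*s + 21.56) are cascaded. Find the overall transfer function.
Series: H = H₁ · H₂ = (n₁·n₂)/(d₁·d₂).
Num: n₁·n₂ = s + 0.4. Den: d₁·d₂ = s^3 + 12.7*s^2 + 53.18*s + 73.304.
H(s) = (s + 0.4)/(s^3 + 12.7*s^2 + 53.18*s + 73.304)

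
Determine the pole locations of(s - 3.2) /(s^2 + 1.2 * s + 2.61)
Set denominator = 0: s^2 + 1.2*s + 2.61 = 0 → Poles: -0.6 + 1.5j, -0.6 - 1.5j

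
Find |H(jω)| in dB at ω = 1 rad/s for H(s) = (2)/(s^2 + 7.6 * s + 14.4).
Substitute s = j*1: H(j1) = 0.112928 - 0.0640485j.
|H(j1)| = sqrt(Re² + Im²) = 0.1298.
20*log₁₀(0.1298) = -17.73 dB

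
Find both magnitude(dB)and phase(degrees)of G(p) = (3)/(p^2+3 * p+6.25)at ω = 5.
Substitute p = j*5: G(j5) = -0.097561 - 0.0780488j.
|G| = 20*log₁₀(sqrt(Re²+Im²)) = -18.07 dB.
∠G = atan2(Im, Re) = -141.34°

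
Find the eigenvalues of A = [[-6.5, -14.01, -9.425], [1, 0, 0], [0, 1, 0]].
Eigenvalues solve det(λI - A) = 0.
Characteristic polynomial: λ^3 + 6.5*λ^2 + 14.01*λ + 9.425 = 0.
Factor: (λ + 1.3)(λ^2 + 5.2*λ + 7.25) = 0.
Roots: -1.3, -2.6 + 0.7j, -2.6 - 0.7j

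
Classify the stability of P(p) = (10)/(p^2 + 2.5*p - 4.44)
Denominator: p^2 + 2.5*p - 4.44 = (p - 1.2)(p + 3.7). Poles: -3.7, 1.2. Unstable (1 pole(s) in RHP)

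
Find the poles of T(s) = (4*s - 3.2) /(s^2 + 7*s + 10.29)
Set denominator = 0: s^2 + 7*s + 10.29 = (s + 2.1)(s + 4.9) = 0 → Poles: -2.1, -4.9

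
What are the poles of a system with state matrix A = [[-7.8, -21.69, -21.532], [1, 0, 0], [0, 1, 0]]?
Eigenvalues solve det(λI - A) = 0.
Characteristic polynomial: λ^3 + 7.8*λ^2 + 21.69*λ + 21.532 = 0.
Factor: (λ + 2.8)(λ^2 + 5*λ + 7.69) = 0.
Roots: -2.5 + 1.2j, -2.5 - 1.2j, -2.8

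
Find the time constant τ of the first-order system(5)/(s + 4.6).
First-order system: τ = -1/pole. Pole = -4.6. τ = -1/(-4.6) = 0.2174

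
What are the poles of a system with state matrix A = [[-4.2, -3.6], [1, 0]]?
Eigenvalues solve det(λI - A) = 0.
Characteristic polynomial: λ^2 + 4.2*λ + 3.6 = 0.
Factor: (λ + 3)(λ + 1.2) = 0.
Roots: -1.2, -3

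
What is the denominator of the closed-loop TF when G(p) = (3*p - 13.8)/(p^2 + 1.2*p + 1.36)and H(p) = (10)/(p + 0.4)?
Characteristic poly = G_den * H_den + G_num * H_num = (p^3 + 1.6*p^2 + 1.84*p + 0.544) + (30*p - 138) = p^3 + 1.6*p^2 + 31.84*p - 137.456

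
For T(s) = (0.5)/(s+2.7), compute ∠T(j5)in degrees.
Substitute s = j*5: T(j5) = 0.0418086 - 0.0774234j.
∠T(j5) = atan2(Im, Re) = atan2(-0.0774234, 0.0418086) = -61.63°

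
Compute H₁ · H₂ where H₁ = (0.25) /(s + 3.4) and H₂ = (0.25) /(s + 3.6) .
Series: H = H₁ · H₂ = (n₁·n₂)/(d₁·d₂).
Num: n₁·n₂ = 0.0625. Den: d₁·d₂ = s^2 + 7*s + 12.24.
H(s) = (0.0625)/(s^2 + 7*s + 12.24)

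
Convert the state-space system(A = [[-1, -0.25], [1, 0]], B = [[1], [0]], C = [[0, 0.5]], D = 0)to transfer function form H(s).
H(s) = C(sI - A)⁻¹B + D.
Characteristic polynomial det(sI - A) = s^2 + s + 0.25.
Numerator from C·adj(sI-A)·B + D·det(sI-A) = 0.5.
H(s) = (0.5)/(s^2 + s + 0.25)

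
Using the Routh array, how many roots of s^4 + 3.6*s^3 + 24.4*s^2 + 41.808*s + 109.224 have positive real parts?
Routh array:
s^4: [1, 24.4, 109.224]; s^3: [3.6, 41.808]; s^2: [12.7867, 109.224]; s^1: [11.0567]; s^0: [109.224]
First column: [1, 3.6, 12.7867, 11.0567, 109.224]. Sign changes = RHP roots = 0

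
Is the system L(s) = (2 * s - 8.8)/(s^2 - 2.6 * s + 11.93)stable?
Denominator: s^2 - 2.6*s + 11.93. Poles: 1.3 + 3.2j, 1.3 - 3.2j. All Re(p)<0: No (unstable)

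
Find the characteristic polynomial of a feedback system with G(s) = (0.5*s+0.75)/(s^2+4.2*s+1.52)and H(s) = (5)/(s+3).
Characteristic poly = G_den * H_den + G_num * H_num = (s^3 + 7.2*s^2 + 14.12*s + 4.56) + (2.5*s + 3.75) = s^3 + 7.2*s^2 + 16.62*s + 8.31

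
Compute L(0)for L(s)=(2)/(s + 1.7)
DC gain = L(0) = num(0)/den(0) = 2/1.7 = 1.176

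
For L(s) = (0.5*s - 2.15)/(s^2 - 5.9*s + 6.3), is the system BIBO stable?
Denominator: s^2 - 5.9*s + 6.3 = (s - 4.5)(s - 1.4). Poles: 1.4, 4.5. All Re(p)<0: No (unstable)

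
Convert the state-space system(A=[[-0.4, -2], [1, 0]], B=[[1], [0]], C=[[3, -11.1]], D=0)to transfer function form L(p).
L(p) = C(pI - A)⁻¹B + D.
Characteristic polynomial det(pI - A) = p^2 + 0.4*p + 2.
Numerator from C·adj(pI-A)·B + D·det(pI-A) = 3*p - 11.1.
L(p) = (3*p - 11.1)/(p^2 + 0.4*p + 2)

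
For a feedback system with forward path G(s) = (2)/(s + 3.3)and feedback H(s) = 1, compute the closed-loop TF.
Closed-loop T = G/(1+GH).
Numerator: G_num * H_den = 2.
Denominator: G_den * H_den + G_num * H_num = (s + 3.3) + (2) = s + 5.3.
T(s) = (2)/(s + 5.3)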